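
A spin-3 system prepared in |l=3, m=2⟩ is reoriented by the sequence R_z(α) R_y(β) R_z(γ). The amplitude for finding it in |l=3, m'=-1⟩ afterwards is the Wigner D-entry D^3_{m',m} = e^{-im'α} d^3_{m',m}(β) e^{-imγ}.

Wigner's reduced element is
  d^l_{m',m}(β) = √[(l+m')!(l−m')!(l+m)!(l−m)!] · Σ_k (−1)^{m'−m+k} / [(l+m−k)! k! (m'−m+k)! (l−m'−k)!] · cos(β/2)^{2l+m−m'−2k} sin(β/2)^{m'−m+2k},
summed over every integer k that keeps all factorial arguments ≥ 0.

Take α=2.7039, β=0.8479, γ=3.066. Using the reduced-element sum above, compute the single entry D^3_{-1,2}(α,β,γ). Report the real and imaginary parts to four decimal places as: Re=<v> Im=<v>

D^3_{-1,2}(2.7039,0.8479,3.066) = e^{-i·-1·2.7039}·d^3_{-1,2}(0.8479)·e^{-i·2·3.066}. Compute d first:
Half-angle: c=0.911471, s=0.411364. N=√(2·24·120·1)=75.894664
k∈{3,4} keeps every argument non-negative
  k=3: (−1)^0·75.8947/(12)·0.9115^3·0.4114^3 = +0.333378
  k=4: (−1)^1·75.8947/(24)·0.9115^1·0.4114^5 = -0.033953
d^3_{-1,2}(0.8479) = +0.333378 -0.033953 = +0.299426
Phases: e^{-i·(-1)·2.7039}=-0.905732+0.423851i, e^{-i·(2)·3.066}=+0.988593+0.150610i ⇒ D=-0.287220+0.084619i

Re=-0.2872 Im=0.0846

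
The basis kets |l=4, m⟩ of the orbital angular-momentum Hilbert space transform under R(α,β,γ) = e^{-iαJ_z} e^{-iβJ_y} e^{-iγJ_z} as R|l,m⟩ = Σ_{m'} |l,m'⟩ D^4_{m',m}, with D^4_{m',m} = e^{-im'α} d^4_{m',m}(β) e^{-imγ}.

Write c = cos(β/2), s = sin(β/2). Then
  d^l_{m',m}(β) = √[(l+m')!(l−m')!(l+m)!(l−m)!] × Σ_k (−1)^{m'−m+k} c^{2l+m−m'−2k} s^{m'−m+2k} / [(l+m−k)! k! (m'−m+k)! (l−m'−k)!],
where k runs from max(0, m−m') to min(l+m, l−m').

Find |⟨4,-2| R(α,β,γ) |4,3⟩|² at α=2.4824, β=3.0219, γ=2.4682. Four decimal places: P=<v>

P=0.0478

D^4_{-2,3}(2.4824,3.0219,2.4682) = e^{-i·-2·2.4824}·d^4_{-2,3}(3.0219)·e^{-i·3·2.4682}. Compute d first:
c=cos(3.0219/2)=0.059811, s=sin(3.0219/2)=0.998210; N=√[2·720·5040·1]=2693.993318
The bounds max(0,m−m')=5 and min(l+m,l−m')=6 give 2 terms
  k=5: (−1)^0·2693.9933/(240)·0.0598^3·0.9982^5 = +0.002380
  k=6: (−1)^1·2693.9933/(720)·0.0598^1·0.9982^7 = -0.221001
d^4_{-2,3}(3.0219) = +0.002380 -0.221001 = -0.218621
|D^4_{-2,3}|² = |d^4_{-2,3}(β)|² = (-0.218621)² = 0.047795 (the z-rotation phases have unit modulus)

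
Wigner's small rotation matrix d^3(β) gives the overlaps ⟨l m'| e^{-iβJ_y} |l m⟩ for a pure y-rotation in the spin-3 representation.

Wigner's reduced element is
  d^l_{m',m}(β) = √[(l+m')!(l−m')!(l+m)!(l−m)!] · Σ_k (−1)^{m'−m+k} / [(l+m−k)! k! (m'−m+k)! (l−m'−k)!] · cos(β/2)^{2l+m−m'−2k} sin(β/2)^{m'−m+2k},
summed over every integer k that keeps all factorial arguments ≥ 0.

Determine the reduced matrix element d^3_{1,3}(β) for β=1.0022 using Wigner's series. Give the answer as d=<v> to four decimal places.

d^3_{1,3}(β=1.0022) via Wigner's sum:
Half-angle: c=0.877055, s=0.480391. N=√(24·2·720·1)=185.903201
Admissible k: 2..2 (factorial args all ≥0)
  k=2: (−1)^0·185.9032/(48)·0.8771^4·0.4804^2 = +0.528861
d^3_{1,3}(1.0022) = +0.528861

d=0.5289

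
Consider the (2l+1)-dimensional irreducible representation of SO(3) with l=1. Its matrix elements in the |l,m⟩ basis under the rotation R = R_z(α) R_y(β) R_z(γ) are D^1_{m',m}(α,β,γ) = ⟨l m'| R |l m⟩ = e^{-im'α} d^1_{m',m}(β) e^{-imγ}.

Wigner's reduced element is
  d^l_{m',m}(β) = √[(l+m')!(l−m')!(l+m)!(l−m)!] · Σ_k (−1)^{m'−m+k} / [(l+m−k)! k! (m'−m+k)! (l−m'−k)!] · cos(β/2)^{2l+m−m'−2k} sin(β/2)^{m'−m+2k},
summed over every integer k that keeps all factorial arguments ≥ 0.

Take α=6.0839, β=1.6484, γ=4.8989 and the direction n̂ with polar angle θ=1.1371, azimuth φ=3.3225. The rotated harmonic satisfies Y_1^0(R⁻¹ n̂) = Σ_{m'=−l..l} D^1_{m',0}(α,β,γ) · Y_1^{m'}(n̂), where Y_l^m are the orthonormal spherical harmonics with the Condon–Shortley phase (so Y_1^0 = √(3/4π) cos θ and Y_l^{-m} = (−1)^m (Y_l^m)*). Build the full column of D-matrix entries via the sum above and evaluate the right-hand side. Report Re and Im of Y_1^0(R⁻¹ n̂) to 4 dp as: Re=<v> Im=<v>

Re=-0.4264 Im=0.0000

Need the full column D^1_{m',0} for m'=−1..1 at α=6.0839, β=1.6484, γ=4.8989.
cos(β/2)=0.679144, sin(β/2)=0.734005
d^1_{-1,0}: single k=1 term ⇒ +0.704979;  D = +0.691026-0.139564i
d^1_{0,0}: k∈[0..1] ⇒ +0.461237 -0.538763 = -0.077526;  D = -0.077526+0.000000i
d^1_{1,0}: single k=0 term ⇒ -0.704979;  D = -0.691026-0.139564i
Y_1^{m'}(θ=1.1371,φ=3.3225) and Σ D·Y over m':
  (+0.6910-0.1396i)·(-0.3084+0.0564i)  (-0.0775+0.0000i)·(+0.2053+0.0000i)  (-0.6910-0.1396i)·(+0.3084+0.0564i)
Y_1^0(R⁻¹ n̂) = -0.426386+0.000000i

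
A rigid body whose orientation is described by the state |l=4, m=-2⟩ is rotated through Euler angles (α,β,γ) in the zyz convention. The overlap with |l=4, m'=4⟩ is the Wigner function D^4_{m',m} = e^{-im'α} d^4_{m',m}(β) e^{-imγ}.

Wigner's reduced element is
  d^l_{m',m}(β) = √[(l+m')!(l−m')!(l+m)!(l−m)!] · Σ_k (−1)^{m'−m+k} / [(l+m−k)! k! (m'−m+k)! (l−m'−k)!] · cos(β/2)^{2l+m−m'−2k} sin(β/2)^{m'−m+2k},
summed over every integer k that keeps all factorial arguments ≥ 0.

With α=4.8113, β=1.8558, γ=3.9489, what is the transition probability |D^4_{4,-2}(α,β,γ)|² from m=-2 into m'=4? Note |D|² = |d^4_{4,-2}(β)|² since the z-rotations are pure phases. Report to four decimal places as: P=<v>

D^4_{4,-2}(4.8113,1.8558,3.9489) = e^{-i·4·4.8113}·d^4_{4,-2}(1.8558)·e^{-i·-2·3.9489}. Compute d first:
With c≡cos(β/2)=0.599516 and s≡sin(β/2)=0.800363, N=[40320·1·2·720]^{1/2}=7619.763776
Admissible k: 0..0 (factorial args all ≥0)
  k=0: (−1)^6·7619.7638/(1440)·0.5995^2·0.8004^6 = +0.499921
d^4_{4,-2}(1.8558) = +0.499921
|D^4_{4,-2}|² = |d^4_{4,-2}(β)|² = (+0.499921)² = 0.249921 (the z-rotation phases have unit modulus)

P=0.2499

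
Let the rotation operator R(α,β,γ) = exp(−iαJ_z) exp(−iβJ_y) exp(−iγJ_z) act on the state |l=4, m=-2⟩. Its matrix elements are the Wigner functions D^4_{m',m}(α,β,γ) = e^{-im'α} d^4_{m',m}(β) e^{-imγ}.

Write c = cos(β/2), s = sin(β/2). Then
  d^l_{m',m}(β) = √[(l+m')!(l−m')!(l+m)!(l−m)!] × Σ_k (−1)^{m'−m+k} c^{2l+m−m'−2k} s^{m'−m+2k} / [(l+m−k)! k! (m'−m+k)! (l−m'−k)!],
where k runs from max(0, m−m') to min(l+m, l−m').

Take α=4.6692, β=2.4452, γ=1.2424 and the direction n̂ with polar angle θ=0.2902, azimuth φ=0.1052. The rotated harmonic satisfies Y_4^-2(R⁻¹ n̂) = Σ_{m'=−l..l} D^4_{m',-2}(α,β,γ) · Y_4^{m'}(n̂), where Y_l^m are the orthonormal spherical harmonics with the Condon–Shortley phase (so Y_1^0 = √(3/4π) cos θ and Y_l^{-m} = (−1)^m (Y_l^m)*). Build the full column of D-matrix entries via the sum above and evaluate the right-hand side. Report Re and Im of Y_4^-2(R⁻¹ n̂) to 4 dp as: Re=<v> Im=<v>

Re=-0.4167 Im=-0.1056

Need the full column D^4_{m',-2} for m'=−4..4 at α=4.6692, β=2.4452, γ=1.2424.
cos(β/2)=0.341203, sin(β/2)=0.939990
d^4_{-4,-2}: single k=2 term ⇒ +0.007377;  D = -0.004981+0.005442i
d^4_{-3,-2}: k∈[1..2] ⇒ +0.001894 -0.043114 = -0.041220;  D = +0.029175+0.029119i
d^4_{-2,-2}: k∈[0..2] ⇒ +0.000184 -0.016730 +0.158721 = +0.142174;  D = +0.104687-0.096199i
d^4_{-1,-2}: k∈[0..2] ⇒ -0.002147 +0.081478 -0.412258 = -0.332927;  D = -0.214473-0.254640i
d^4_{0,-2}: k∈[0..2] ⇒ +0.013226 -0.267691 +0.761878 = +0.507413;  D = -0.401848+0.309816i
d^4_{1,-2}: k∈[0..2] ⇒ -0.054319 +0.618386 -0.938665 = -0.374597;  D = +0.215699+0.306262i
d^4_{2,-2}: k∈[0..2] ⇒ +0.158721 -0.963707 +0.609515 = -0.195471;  D = -0.164524+0.105551i
d^4_{3,-2}: k∈[0..1] ⇒ -0.327219 +0.827825 = +0.500605;  D = +0.251873+0.432626i
d^4_{4,-2}: single k=0 term ⇒ +0.424955;  D = -0.376138+0.197755i
Y_4^{m'}(θ=0.2902,φ=0.1052) and Σ D·Y over m':
  (-0.0050+0.0054i)·(+0.0027-0.0012i)  (+0.0292+0.0291i)·(+0.0267-0.0087i)  (+0.1047-0.0962i)·(+0.1454-0.0310i)  (-0.2145-0.2546i)·(+0.4420-0.0467i)  (-0.4018+0.3098i)·(+0.5246+0.0000i)  (+0.2157+0.3063i)·(-0.4420-0.0467i)  (-0.1645+0.1056i)·(+0.1454+0.0310i)  (+0.2519+0.4326i)·(-0.0267-0.0087i)  (-0.3761+0.1978i)·(+0.0027+0.0012i)
Y_4^-2(R⁻¹ n̂) = -0.416720-0.105583i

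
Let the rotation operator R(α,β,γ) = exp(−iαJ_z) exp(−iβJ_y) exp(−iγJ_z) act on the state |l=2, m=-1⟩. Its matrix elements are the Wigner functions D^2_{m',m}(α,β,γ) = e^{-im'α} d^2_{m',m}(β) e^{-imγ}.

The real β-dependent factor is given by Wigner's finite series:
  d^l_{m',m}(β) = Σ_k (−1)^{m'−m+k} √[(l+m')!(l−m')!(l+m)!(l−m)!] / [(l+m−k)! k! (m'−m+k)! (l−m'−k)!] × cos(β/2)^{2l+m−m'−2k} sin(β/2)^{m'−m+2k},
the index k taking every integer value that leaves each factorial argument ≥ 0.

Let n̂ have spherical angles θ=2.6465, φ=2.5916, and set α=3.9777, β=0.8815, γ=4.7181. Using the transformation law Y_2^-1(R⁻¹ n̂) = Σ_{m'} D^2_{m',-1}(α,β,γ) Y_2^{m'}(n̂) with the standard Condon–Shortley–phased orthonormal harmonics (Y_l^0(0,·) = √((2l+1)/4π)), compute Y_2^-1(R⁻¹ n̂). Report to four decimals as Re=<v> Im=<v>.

Re=-0.1792 Im=0.2783

Need the full column D^2_{m',-1} for m'=−2..2 at α=3.9777, β=0.8815, γ=4.7181.
cos(β/2)=0.904432, sin(β/2)=0.426618
d^2_{-2,-1}: single k=1 term ⇒ +0.631243;  D = +0.627624+0.067495i
d^2_{-1,-1}: k∈[0..1] ⇒ +0.669119 -0.446633 = +0.222486;  D = -0.165942+0.148200i
d^2_{0,-1}: k∈[0..1] ⇒ -0.773112 +0.172016 = -0.601096;  D = -0.003433+0.601086i
d^2_{1,-1}: k∈[0..1] ⇒ +0.446633 -0.033125 = +0.413508;  D = +0.305251+0.278946i
d^2_{2,-1}: single k=0 term ⇒ -0.140450;  D = +0.139808-0.013422i
Y_2^{m'}(θ=2.6465,φ=2.5916) and Σ D·Y over m':
  (+0.6276+0.0675i)·(+0.0396+0.0777i)  (-0.1659+0.1482i)·(+0.2753+0.1688i)  (-0.0034+0.6011i)·(+0.4172+0.0000i)  (+0.3053+0.2789i)·(-0.2753+0.1688i)  (+0.1398-0.0134i)·(+0.0396-0.0777i)
Y_2^-1(R⁻¹ n̂) = -0.179215+0.278336i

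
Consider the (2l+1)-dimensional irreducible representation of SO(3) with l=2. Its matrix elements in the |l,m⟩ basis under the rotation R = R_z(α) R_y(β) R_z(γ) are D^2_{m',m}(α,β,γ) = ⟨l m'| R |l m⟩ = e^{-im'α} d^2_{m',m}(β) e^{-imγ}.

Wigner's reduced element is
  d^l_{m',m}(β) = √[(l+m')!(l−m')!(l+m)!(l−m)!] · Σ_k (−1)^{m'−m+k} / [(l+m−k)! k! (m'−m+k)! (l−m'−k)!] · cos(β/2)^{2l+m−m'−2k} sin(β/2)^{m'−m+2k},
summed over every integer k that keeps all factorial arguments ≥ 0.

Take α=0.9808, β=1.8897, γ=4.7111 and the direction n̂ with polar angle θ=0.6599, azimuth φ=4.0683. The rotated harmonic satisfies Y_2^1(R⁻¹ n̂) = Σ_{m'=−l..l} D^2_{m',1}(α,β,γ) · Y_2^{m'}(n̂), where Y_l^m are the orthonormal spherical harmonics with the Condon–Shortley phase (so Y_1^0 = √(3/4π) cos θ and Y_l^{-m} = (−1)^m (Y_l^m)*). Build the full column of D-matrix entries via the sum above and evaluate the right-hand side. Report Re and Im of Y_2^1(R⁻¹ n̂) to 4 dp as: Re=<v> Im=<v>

Need the full column D^2_{m',1} for m'=−2..2 at α=0.9808, β=1.8897, γ=4.7111.
cos(β/2)=0.585864, sin(β/2)=0.810409
d^2_{-2,1}: single k=3 term ⇒ +0.623649;  D = -0.576321-0.238311i
d^2_{-1,1}: k∈[2..3] ⇒ +0.676276 -0.431337 = +0.244939;  D = -0.203706+0.136011i
d^2_{0,1}: k∈[1..2] ⇒ +0.399182 -0.763811 = -0.364628;  D = +0.000470-0.364628i
d^2_{1,1}: k∈[0..1] ⇒ +0.117812 -0.676276 = -0.558464;  D = -0.463651-0.311304i
d^2_{2,1}: single k=0 term ⇒ -0.325931;  D = -0.301517+0.123769i
Y_2^{m'}(θ=0.6599,φ=4.0683) and Σ D·Y over m':
  (-0.5763-0.2383i)·(-0.0405-0.1394i)  (-0.2037+0.1360i)·(-0.2247+0.2992i)  (+0.0005-0.3646i)·(+0.2752+0.0000i)  (-0.4637-0.3113i)·(+0.2247+0.2992i)  (-0.3015+0.1238i)·(-0.0405+0.1394i)
Y_2^1(R⁻¹ n̂) = -0.020766-0.357575i

Re=-0.0208 Im=-0.3576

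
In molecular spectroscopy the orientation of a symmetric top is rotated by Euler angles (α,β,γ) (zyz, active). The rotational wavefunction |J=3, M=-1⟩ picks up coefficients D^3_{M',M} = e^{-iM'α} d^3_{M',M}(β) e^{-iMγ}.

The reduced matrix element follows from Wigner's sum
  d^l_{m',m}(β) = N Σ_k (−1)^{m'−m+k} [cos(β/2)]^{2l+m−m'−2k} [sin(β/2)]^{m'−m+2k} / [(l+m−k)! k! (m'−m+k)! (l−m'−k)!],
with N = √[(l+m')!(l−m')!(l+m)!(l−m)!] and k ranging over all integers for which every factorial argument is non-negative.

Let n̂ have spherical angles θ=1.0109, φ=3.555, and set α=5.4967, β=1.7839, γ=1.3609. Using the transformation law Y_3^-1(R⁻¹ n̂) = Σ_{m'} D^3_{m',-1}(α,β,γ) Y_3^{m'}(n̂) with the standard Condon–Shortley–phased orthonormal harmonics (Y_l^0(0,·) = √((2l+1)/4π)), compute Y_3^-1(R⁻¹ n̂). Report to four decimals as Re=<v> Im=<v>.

Re=0.0418 Im=0.0135

Need the full column D^3_{m',-1} for m'=−3..3 at α=5.4967, β=1.7839, γ=1.3609.
cos(β/2)=0.627896, sin(β/2)=0.778298
d^3_{-3,-1}: single k=2 term ⇒ +0.364659;  D = +0.197469-0.306565i
d^3_{-2,-1}: k∈[1..2] ⇒ +0.240205 -0.738124 = -0.497919;  D = -0.486764+0.104804i
d^3_{-1,-1}: k∈[0..2] ⇒ +0.061281 -0.753236 +0.867978 = +0.176023;  D = +0.147773+0.095641i
d^3_{0,-1}: k∈[0..2] ⇒ -0.263132 +1.212861 -0.621164 = +0.328565;  D = +0.068459+0.321354i
d^3_{1,-1}: k∈[0..2] ⇒ +0.564927 -1.157304 +0.222267 = -0.370111;  D = +0.201772-0.310274i
d^3_{2,-1}: k∈[0..1] ⇒ -0.738124 +0.567043 = -0.171081;  D = +0.167403-0.035282i
d^3_{3,-1}: single k=0 term ⇒ +0.560278;  D = -0.469031-0.306466i
Y_3^{m'}(θ=1.0109,φ=3.555) and Σ D·Y over m':
  (+0.1975-0.3066i)·(-0.0824+0.2401i)  (-0.4868+0.1048i)·(+0.2639-0.2867i)  (+0.1478+0.0956i)·(-0.1029+0.0451i)  (+0.0685+0.3214i)·(-0.3151+0.0000i)  (+0.2018-0.3103i)·(+0.1029+0.0451i)  (+0.1674-0.0353i)·(+0.2639+0.2867i)  (-0.4690-0.3065i)·(+0.0824+0.2401i)
Y_3^-1(R⁻¹ n̂) = +0.041820+0.013488i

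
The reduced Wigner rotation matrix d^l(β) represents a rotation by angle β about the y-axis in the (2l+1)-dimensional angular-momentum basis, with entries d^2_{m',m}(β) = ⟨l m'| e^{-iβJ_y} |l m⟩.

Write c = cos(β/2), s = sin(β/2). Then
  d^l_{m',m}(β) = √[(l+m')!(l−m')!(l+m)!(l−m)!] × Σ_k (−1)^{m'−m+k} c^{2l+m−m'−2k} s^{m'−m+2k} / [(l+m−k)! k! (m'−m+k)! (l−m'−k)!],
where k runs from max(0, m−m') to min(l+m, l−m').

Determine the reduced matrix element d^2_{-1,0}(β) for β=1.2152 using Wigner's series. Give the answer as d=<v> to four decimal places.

d^2_{-1,0}(β=1.2152) via Wigner's sum:
c=cos(1.2152/2)=0.821021, s=sin(1.2152/2)=0.570899; N=√[1·6·2·2]=4.898979
Admissible k: 1..2 (factorial args all ≥0)
  k=1: (−1)^0·4.8990/(2)·0.8210^3·0.5709^1 = +0.773921
  k=2: (−1)^1·4.8990/(2)·0.8210^1·0.5709^3 = -0.374203
d^2_{-1,0}(1.2152) = +0.773921 -0.374203 = +0.399719

d=0.3997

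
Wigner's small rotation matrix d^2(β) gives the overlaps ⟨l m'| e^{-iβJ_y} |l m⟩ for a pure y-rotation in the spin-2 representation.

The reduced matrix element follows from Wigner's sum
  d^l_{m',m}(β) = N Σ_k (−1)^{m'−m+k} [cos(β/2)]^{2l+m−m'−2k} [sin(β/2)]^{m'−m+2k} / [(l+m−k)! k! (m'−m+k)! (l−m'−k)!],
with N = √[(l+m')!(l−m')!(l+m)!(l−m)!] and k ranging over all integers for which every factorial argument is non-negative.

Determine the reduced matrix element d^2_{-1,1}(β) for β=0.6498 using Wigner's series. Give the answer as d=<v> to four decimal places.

d=0.2642

d^2_{-1,1}(β=0.6498) via Wigner's sum:
With c≡cos(β/2)=0.947683 and s≡sin(β/2)=0.319214, N=[1·6·6·1]^{1/2}=6.000000
k: max(0,(1)−(-1))=2 … min(2+(1),2−(-1))=3
  k=2: (−1)^0·6.0000/(2)·0.9477^2·0.3192^2 = +0.274543
  k=3: (−1)^1·6.0000/(6)·0.9477^0·0.3192^4 = -0.010383
d^2_{-1,1}(0.6498) = +0.274543 -0.010383 = +0.264160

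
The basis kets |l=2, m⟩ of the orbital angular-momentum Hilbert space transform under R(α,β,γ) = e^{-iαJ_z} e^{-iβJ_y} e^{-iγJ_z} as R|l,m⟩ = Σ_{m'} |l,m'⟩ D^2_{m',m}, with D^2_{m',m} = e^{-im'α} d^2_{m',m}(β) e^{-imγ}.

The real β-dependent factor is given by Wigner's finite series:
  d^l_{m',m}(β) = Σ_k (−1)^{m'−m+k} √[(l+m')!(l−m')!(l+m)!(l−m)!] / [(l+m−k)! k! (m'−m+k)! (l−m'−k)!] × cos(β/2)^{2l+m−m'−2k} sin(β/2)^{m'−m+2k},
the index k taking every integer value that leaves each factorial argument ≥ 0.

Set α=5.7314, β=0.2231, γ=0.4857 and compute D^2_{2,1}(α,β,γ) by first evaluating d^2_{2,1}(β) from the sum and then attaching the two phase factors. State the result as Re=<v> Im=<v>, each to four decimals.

Re=-0.1781 Im=-0.1266

First d^2_{2,1}(β=0.2231), then the phase factors e^{-i(2)α} and e^{-i(1)γ}:
Half-angle: c=0.993785, s=0.111319. N=√(24·1·6·1)=12.000000
The bounds max(0,m−m')=0 and min(l+m,l−m')=0 give 1 term
  k=0: (−1)^1·12.0000/(6)·0.9938^3·0.1113^1 = -0.218512
d^2_{2,1}(0.2231) = -0.218512
Phases: e^{-i·(2)·5.7314}=+0.450411+0.892821i, e^{-i·(1)·0.4857}=+0.884348-0.466828i ⇒ D=-0.178112-0.126584i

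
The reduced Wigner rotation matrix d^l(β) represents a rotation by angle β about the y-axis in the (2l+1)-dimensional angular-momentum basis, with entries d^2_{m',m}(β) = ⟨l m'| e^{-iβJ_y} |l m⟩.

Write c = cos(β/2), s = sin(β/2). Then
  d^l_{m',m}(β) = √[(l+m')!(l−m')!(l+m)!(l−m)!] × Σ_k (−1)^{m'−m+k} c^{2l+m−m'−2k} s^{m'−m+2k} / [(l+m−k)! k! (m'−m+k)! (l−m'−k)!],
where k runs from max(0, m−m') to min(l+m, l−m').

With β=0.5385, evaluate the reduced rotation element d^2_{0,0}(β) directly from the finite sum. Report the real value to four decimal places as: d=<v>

d^2_{0,0}(β=0.5385) via Wigner's sum:
Half-angle: c=0.963971, s=0.266009. N=√(2·2·2·2)=4.000000
k∈{0,1,2} keeps every argument non-negative
  k=0: (−1)^0·4.0000/(4)·0.9640^4·0.2660^0 = +0.863486
  k=1: (−1)^1·4.0000/(1)·0.9640^2·0.2660^2 = -0.263014
  k=2: (−1)^2·4.0000/(4)·0.9640^0·0.2660^4 = +0.005007
d^2_{0,0}(0.5385) = +0.863486 -0.263014 +0.005007 = +0.605479

d=0.6055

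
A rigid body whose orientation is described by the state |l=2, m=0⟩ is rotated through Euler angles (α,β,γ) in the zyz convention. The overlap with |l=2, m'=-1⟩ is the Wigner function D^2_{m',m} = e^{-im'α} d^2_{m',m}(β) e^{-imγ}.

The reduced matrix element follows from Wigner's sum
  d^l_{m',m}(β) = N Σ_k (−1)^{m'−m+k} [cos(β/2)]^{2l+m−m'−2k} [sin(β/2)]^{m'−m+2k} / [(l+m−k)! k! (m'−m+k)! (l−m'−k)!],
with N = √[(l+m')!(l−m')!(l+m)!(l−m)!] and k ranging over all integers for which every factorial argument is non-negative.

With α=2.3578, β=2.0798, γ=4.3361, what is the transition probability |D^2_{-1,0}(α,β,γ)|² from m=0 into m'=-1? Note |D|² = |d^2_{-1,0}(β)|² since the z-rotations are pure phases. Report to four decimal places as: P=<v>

Split into d^2_{-1,0}(β=2.0798) × two z-phases.
With c≡cos(β/2)=0.506306 and s≡sin(β/2)=0.862354, N=[1·6·2·2]^{1/2}=4.898979
Admissible k: 1..2 (factorial args all ≥0)
  k=1: (−1)^0·4.8990/(2)·0.5063^3·0.8624^1 = +0.274158
  k=2: (−1)^1·4.8990/(2)·0.5063^1·0.8624^3 = -0.795326
d^2_{-1,0}(2.0798) = +0.274158 -0.795326 = -0.521168
|D^2_{-1,0}|² = |d^2_{-1,0}(β)|² = (-0.521168)² = 0.271616 (the z-rotation phases have unit modulus)

P=0.2716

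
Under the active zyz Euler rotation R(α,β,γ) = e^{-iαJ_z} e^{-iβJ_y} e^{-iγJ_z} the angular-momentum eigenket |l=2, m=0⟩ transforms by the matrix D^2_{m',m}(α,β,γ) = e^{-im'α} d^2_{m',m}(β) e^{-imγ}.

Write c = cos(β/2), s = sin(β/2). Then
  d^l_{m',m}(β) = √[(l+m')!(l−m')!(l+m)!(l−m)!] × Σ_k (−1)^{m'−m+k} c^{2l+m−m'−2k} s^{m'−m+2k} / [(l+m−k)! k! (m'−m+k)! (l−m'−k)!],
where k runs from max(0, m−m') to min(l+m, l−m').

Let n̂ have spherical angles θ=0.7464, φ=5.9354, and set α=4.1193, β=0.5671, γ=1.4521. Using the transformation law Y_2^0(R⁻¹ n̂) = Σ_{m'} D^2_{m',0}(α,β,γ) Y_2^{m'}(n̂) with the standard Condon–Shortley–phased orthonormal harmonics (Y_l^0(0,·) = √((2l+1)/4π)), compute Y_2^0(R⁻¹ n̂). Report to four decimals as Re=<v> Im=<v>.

Need the full column D^2_{m',0} for m'=−2..2 at α=4.1193, β=0.5671, γ=1.4521.
cos(β/2)=0.960068, sin(β/2)=0.279766
d^2_{-2,0}: single k=2 term ⇒ +0.176713;  D = -0.066304+0.163803i
d^2_{-1,0}: k∈[1..2] ⇒ +0.606424 -0.051495 = +0.554930;  D = -0.310164-0.460158i
d^2_{0,0}: k∈[0..2] ⇒ +0.849588 -0.288571 +0.006126 = +0.567143;  D = +0.567143+0.000000i
d^2_{1,0}: k∈[0..1] ⇒ -0.606424 +0.051495 = -0.554930;  D = +0.310164-0.460158i
d^2_{2,0}: single k=0 term ⇒ +0.176713;  D = -0.066304-0.163803i
Y_2^{m'}(θ=0.7464,φ=5.9354) and Σ D·Y over m':
  (-0.0663+0.1638i)·(+0.1367+0.1141i)  (-0.3102-0.4602i)·(+0.3620+0.1312i)  (+0.5671+0.0000i)·(+0.1946+0.0000i)  (+0.3102-0.4602i)·(-0.3620+0.1312i)  (-0.0663-0.1638i)·(+0.1367-0.1141i)
Y_2^0(R⁻¹ n̂) = -0.048971+0.000000i

Re=-0.0490 Im=0.0000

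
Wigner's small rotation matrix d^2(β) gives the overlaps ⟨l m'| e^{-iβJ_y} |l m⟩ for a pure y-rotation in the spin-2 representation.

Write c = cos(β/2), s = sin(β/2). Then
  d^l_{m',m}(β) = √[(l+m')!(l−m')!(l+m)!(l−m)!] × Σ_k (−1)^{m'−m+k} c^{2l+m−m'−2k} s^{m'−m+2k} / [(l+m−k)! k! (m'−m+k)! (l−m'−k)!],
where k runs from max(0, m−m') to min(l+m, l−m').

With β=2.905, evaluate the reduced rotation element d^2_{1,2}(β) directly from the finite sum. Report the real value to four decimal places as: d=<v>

d^2_{1,2}(β=2.905) via Wigner's sum:
Half-angle: c=0.118021, s=0.993011. N=√(6·1·24·1)=12.000000
k∈{1} keeps every argument non-negative
  k=1: (−1)^0·12.0000/(6)·0.1180^3·0.9930^1 = +0.003265
d^2_{1,2}(2.905) = +0.003265

d=0.0033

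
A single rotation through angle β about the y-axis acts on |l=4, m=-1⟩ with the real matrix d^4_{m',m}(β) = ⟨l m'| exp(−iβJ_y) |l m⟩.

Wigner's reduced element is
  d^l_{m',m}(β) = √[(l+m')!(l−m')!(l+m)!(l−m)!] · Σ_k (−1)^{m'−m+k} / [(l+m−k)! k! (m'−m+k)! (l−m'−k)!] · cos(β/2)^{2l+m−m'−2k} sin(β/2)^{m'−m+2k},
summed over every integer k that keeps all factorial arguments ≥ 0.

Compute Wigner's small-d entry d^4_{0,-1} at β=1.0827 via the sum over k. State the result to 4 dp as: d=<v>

d=0.3382

d^4_{0,-1}(β=1.0827) via Wigner's sum:
c=cos(1.0827/2)=0.857014, s=sin(1.0827/2)=0.515293; N=√[24·24·6·120]=643.987578
Admissible k: 0..3 (factorial args all ≥0)
  k=0: (−1)^1·643.9876/(144)·0.8570^7·0.5153^1 = -0.782500
  k=1: (−1)^2·643.9876/(24)·0.8570^5·0.5153^3 = +1.697341
  k=2: (−1)^3·643.9876/(24)·0.8570^3·0.5153^5 = -0.613625
  k=3: (−1)^4·643.9876/(144)·0.8570^1·0.5153^7 = +0.036973
d^4_{0,-1}(1.0827) = -0.782500 +1.697341 -0.613625 +0.036973 = +0.338190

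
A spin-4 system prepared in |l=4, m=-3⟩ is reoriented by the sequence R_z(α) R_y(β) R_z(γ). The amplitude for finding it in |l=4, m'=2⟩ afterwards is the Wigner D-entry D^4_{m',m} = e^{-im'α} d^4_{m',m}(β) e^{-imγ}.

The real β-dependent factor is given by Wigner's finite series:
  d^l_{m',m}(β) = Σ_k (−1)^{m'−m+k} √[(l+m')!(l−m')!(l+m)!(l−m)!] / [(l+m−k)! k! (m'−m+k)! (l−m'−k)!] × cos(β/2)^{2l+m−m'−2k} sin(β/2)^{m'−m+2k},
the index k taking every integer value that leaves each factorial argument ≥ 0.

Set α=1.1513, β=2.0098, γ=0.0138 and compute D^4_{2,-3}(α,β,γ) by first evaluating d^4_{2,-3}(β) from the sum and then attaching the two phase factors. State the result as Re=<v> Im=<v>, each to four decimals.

Re=0.0821 Im=0.0994

First d^4_{2,-3}(β=2.0098), then the phase factors e^{-i(2)α} and e^{-i(-3)γ}:
c=cos(2.0098/2)=0.536173, s=sin(2.0098/2)=0.844108; N=√[720·2·1·5040]=2693.993318
k∈{0,1} keeps every argument non-negative
  k=0: (−1)^5·2693.9933/(240)·0.5362^3·0.8441^5 = -0.741464
  k=1: (−1)^6·2693.9933/(720)·0.5362^1·0.8441^7 = +0.612570
d^4_{2,-3}(2.0098) = -0.741464 +0.612570 = -0.128894
Attach z-rotation phases: D = e^{-i(2)(1.1513)}·(-0.128894)·e^{-i(-3)(0.0138)} = +0.082086+0.099376i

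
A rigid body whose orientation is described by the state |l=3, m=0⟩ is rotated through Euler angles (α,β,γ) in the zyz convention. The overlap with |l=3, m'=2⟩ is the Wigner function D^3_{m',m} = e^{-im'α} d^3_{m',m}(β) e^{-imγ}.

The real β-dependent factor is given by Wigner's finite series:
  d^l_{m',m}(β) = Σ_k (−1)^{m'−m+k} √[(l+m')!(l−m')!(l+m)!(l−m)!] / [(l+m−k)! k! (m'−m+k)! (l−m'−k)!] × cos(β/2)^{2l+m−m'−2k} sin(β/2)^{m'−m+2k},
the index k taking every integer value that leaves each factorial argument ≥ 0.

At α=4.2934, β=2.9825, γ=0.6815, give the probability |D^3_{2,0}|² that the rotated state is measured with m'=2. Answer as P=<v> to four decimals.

First d^3_{2,0}(β=2.9825), then the phase factors e^{-i(2)α} and e^{-i(0)γ}:
With c≡cos(β/2)=0.079462 and s≡sin(β/2)=0.996838, N=[120·1·6·6]^{1/2}=65.726707
Admissible k: 0..1 (factorial args all ≥0)
  k=0: (−1)^2·65.7267/(12)·0.0795^4·0.9968^2 = +0.000217
  k=1: (−1)^3·65.7267/(12)·0.0795^2·0.9968^4 = -0.034149
d^3_{2,0}(2.9825) = +0.000217 -0.034149 = -0.033932
|D^3_{2,0}|² = |d^3_{2,0}(β)|² = (-0.033932)² = 0.001151 (the z-rotation phases have unit modulus)

P=0.0012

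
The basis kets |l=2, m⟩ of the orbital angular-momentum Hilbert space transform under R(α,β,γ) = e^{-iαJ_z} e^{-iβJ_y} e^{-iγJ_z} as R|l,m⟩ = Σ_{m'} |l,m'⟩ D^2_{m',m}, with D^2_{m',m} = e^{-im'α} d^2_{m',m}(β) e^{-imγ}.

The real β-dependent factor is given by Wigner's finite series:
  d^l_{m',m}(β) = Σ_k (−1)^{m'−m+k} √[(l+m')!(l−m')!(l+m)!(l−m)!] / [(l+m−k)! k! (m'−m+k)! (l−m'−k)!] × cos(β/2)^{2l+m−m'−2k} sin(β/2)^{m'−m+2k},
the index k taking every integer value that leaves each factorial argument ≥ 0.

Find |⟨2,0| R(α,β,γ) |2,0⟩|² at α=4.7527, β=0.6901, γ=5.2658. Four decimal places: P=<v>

D^2_{0,0}(4.7527,0.6901,5.2658) = e^{-i·0·4.7527}·d^2_{0,0}(0.6901)·e^{-i·0·5.2658}. Compute d first:
Half-angle: c=0.941059, s=0.338244. N=√(2·2·2·2)=4.000000
The bounds max(0,m−m')=0 and min(l+m,l−m')=2 give 3 terms
  k=0: (−1)^0·4.0000/(4)·0.9411^4·0.3382^0 = +0.784272
  k=1: (−1)^1·4.0000/(1)·0.9411^2·0.3382^2 = -0.405278
  k=2: (−1)^2·4.0000/(4)·0.9411^0·0.3382^4 = +0.013089
d^2_{0,0}(0.6901) = +0.784272 -0.405278 +0.013089 = +0.392083
|D^2_{0,0}|² = |d^2_{0,0}(β)|² = (+0.392083)² = 0.153729 (the z-rotation phases have unit modulus)

P=0.1537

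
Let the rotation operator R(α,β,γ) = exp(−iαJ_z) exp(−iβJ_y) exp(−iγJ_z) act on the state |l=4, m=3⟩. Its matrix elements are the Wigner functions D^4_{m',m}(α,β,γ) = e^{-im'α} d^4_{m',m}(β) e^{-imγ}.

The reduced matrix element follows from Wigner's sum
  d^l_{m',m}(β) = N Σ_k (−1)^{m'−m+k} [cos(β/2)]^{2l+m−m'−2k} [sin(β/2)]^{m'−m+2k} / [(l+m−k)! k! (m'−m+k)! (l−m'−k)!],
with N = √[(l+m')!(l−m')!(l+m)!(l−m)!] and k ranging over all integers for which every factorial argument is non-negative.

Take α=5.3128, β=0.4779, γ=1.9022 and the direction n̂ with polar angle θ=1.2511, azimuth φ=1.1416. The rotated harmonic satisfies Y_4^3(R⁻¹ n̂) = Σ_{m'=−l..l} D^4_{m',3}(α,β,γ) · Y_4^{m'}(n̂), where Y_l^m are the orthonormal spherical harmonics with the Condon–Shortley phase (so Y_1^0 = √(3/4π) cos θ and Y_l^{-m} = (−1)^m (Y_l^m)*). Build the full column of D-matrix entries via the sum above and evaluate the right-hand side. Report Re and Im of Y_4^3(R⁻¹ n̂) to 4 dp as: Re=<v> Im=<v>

Re=-0.0440 Im=-0.0512

Need the full column D^4_{m',3} for m'=−4..4 at α=5.3128, β=0.4779, γ=1.9022.
cos(β/2)=0.971587, sin(β/2)=0.236683
d^4_{-4,3}: single k=7 term ⇒ +0.000114;  D = -0.000113+0.000019i
d^4_{-3,3}: k∈[6..7] ⇒ +0.001162 -0.000010 = +0.001152;  D = -0.000797-0.000832i
d^4_{-2,3}: k∈[5..6] ⇒ +0.007646 -0.000151 = +0.007495;  D = +0.001538-0.007336i
d^4_{-1,3}: k∈[4..5] ⇒ +0.036992 -0.001317 = +0.035675;  D = +0.032944-0.013689i
d^4_{0,3}: k∈[3..4] ⇒ +0.135822 -0.008060 = +0.127762;  D = +0.107107+0.069651i
d^4_{1,3}: k∈[2..3] ⇒ +0.374019 -0.036992 = +0.337026;  D = +0.008029+0.336931i
d^4_{2,3}: k∈[1..2] ⇒ +0.723773 -0.128852 = +0.594920;  D = -0.482724+0.347718i
d^4_{3,3}: k∈[0..1] ⇒ +0.794061 -0.329853 = +0.464207;  D = -0.436673-0.157495i
d^4_{4,3}: single k=0 term ⇒ -0.547121;  D = +0.137618+0.529530i
Y_4^{m'}(θ=1.2511,φ=1.1416) and Σ D·Y over m':
  (-0.0001+0.0000i)·(-0.0523+0.3556i)  (-0.0008-0.0008i)·(-0.3231+0.0940i)  (+0.0015-0.0073i)·(+0.0608+0.0704i)  (+0.0329-0.0137i)·(-0.1356+0.2963i)  (+0.1071+0.0697i)·(+0.0400+0.0000i)  (+0.0080+0.3369i)·(+0.1356+0.2963i)  (-0.4827+0.3477i)·(+0.0608-0.0704i)  (-0.4367-0.1575i)·(+0.3231+0.0940i)  (+0.1376+0.5295i)·(-0.0523-0.3556i)
Y_4^3(R⁻¹ n̂) = -0.043986-0.051165i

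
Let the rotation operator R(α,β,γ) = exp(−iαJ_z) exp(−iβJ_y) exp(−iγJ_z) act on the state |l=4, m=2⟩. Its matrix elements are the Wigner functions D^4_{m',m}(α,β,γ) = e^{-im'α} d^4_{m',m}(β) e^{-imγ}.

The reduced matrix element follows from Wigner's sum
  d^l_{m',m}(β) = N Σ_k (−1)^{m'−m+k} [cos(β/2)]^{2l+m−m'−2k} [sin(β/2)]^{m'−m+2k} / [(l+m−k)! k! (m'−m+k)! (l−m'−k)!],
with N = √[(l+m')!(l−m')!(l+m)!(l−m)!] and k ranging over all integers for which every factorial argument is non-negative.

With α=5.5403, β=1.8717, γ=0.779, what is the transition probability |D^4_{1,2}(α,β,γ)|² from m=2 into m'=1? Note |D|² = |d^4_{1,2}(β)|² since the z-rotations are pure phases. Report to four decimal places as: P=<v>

P=0.0749

First d^4_{1,2}(β=1.8717), then the phase factors e^{-i(1)α} and e^{-i(2)γ}:
With c≡cos(β/2)=0.593134 and s≡sin(β/2)=0.805104, N=[120·6·720·2]^{1/2}=1018.233765
The bounds max(0,m−m')=1 and min(l+m,l−m')=3 give 3 terms
  k=1: (−1)^0·1018.2338/(240)·0.5931^7·0.8051^1 = +0.088218
  k=2: (−1)^1·1018.2338/(48)·0.5931^5·0.8051^3 = -0.812693
  k=3: (−1)^2·1018.2338/(72)·0.5931^3·0.8051^5 = +0.998235
d^4_{1,2}(1.8717) = +0.088218 -0.812693 +0.998235 = +0.273760
|D^4_{1,2}|² = |d^4_{1,2}(β)|² = (+0.273760)² = 0.074945 (the z-rotation phases have unit modulus)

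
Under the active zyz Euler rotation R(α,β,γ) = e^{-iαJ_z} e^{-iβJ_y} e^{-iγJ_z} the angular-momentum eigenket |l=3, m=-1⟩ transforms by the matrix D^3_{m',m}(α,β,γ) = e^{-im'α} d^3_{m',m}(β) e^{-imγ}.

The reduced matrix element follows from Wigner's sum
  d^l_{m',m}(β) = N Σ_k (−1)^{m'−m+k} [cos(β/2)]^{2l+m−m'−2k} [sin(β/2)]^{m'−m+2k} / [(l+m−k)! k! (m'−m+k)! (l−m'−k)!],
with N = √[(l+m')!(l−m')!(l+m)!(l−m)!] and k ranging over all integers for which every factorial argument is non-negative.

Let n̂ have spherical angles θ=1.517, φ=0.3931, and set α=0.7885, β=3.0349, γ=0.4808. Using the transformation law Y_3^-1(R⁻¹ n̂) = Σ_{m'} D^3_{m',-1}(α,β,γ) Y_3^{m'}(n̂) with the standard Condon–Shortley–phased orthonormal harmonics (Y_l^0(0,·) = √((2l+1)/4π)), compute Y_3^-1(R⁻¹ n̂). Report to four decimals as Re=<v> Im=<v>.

Re=0.3185 Im=0.0273

Need the full column D^3_{m',-1} for m'=−3..3 at α=0.7885, β=3.0349, γ=0.4808.
cos(β/2)=0.053321, sin(β/2)=0.998577
d^3_{-3,-1}: single k=2 term ⇒ +0.000031;  D = -0.000030+0.000009i
d^3_{-2,-1}: k∈[1..2] ⇒ +0.000001 -0.000955 = -0.000953;  D = +0.000446-0.000843i
d^3_{-1,-1}: k∈[0..2] ⇒ +0.000000 -0.000064 +0.016962 = +0.016897;  D = +0.005018+0.016135i
d^3_{0,-1}: k∈[0..2] ⇒ -0.000001 +0.001569 -0.183399 = -0.181832;  D = -0.161217-0.084095i
d^3_{1,-1}: k∈[0..2] ⇒ +0.000048 -0.022616 +0.991495 = +0.968927;  D = +0.923419-0.293457i
d^3_{2,-1}: k∈[0..1] ⇒ -0.000955 +0.167420 = +0.166465;  D = +0.076071-0.148067i
d^3_{3,-1}: single k=0 term ⇒ +0.010949;  D = -0.003381-0.010414i
Y_3^{m'}(θ=1.517,φ=0.3931) and Σ D·Y over m':
  (-0.0000+0.0000i)·(+0.1585-0.3840i)  (+0.0004-0.0008i)·(+0.0387-0.0388i)  (+0.0050+0.0161i)·(-0.2938+0.1218i)  (-0.1612-0.0841i)·(-0.0599+0.0000i)  (+0.9234-0.2935i)·(+0.2938+0.1218i)  (+0.0761-0.1481i)·(+0.0387+0.0388i)  (-0.0034-0.0104i)·(-0.1585-0.3840i)
Y_3^-1(R⁻¹ n̂) = +0.318467+0.027324i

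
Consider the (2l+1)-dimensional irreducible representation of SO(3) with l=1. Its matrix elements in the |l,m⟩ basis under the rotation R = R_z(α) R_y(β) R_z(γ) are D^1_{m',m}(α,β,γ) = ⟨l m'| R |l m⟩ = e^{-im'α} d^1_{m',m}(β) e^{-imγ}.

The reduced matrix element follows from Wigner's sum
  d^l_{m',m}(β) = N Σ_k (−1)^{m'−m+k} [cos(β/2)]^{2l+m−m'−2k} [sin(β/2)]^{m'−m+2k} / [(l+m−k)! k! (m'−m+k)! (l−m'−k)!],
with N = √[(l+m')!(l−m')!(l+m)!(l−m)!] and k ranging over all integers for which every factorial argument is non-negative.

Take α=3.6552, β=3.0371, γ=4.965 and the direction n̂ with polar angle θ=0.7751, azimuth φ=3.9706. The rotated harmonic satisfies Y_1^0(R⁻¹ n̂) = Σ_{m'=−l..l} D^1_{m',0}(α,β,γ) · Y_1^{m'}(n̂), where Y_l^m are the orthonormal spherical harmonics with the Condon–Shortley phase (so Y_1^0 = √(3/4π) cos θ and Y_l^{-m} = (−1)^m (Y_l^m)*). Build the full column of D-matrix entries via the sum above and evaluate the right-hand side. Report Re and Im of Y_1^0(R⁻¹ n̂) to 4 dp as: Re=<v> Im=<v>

Need the full column D^1_{m',0} for m'=−1..1 at α=3.6552, β=3.0371, γ=4.965.
cos(β/2)=0.052223, sin(β/2)=0.998635
d^1_{-1,0}: single k=1 term ⇒ +0.073753;  D = -0.064237-0.036237i
d^1_{0,0}: k∈[0..1] ⇒ +0.002727 -0.997273 = -0.994546;  D = -0.994546+0.000000i
d^1_{1,0}: single k=0 term ⇒ -0.073753;  D = +0.064237-0.036237i
Y_1^{m'}(θ=0.7751,φ=3.9706) and Σ D·Y over m':
  (-0.0642-0.0362i)·(-0.1633+0.1782i)  (-0.9945+0.0000i)·(+0.3490+0.0000i)  (+0.0642-0.0362i)·(+0.1633+0.1782i)
Y_1^0(R⁻¹ n̂) = -0.313226+0.000000i

Re=-0.3132 Im=0.0000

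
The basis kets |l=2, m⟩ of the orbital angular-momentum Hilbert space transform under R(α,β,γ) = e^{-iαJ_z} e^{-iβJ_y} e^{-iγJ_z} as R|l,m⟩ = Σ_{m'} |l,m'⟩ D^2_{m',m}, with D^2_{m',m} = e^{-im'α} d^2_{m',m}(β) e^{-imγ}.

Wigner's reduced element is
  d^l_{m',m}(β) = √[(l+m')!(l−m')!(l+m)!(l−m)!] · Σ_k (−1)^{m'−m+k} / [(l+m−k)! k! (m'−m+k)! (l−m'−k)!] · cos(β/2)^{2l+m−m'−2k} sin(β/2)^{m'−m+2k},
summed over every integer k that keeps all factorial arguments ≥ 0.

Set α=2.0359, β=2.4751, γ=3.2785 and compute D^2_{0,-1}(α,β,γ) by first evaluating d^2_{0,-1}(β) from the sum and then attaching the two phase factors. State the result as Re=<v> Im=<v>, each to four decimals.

Re=-0.5896 Im=-0.0812

Split into d^2_{0,-1}(β=2.4751) × two z-phases.
With c≡cos(β/2)=0.327112 and s≡sin(β/2)=0.944985, N=[2·2·1·6]^{1/2}=4.898979
Admissible k: 0..1 (factorial args all ≥0)
  k=0: (−1)^1·4.8990/(2)·0.3271^3·0.9450^1 = -0.081020
  k=1: (−1)^2·4.8990/(2)·0.3271^1·0.9450^3 = +0.676158
d^2_{0,-1}(2.4751) = -0.081020 +0.676158 = +0.595138
Phases: e^{-i·(0)·2.0359}=+1.000000+0.000000i, e^{-i·(-1)·3.2785}=-0.990643-0.136480i ⇒ D=-0.589569-0.081224i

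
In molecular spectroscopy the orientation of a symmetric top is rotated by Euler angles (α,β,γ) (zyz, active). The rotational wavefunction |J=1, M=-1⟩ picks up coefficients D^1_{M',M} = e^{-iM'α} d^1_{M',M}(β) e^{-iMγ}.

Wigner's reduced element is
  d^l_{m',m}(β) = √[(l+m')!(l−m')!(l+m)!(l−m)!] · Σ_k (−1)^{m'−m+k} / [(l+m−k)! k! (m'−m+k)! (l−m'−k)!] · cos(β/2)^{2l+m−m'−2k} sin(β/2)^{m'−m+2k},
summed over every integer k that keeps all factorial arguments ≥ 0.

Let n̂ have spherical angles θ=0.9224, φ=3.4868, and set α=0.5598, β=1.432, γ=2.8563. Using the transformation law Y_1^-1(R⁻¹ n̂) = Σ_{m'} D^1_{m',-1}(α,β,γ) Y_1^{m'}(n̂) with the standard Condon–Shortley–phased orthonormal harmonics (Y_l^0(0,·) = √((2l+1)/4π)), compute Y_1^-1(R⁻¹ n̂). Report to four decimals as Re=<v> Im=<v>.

Re=0.2505 Im=-0.0124

Need the full column D^1_{m',-1} for m'=−1..1 at α=0.5598, β=1.432, γ=2.8563.
cos(β/2)=0.754437, sin(β/2)=0.656372
d^1_{-1,-1}: single k=0 term ⇒ +0.569176;  D = -0.547865-0.154288i
d^1_{0,-1}: single k=0 term ⇒ -0.700307;  D = +0.672000-0.197093i
d^1_{1,-1}: single k=0 term ⇒ +0.430824;  D = -0.285922+0.322271i
Y_1^{m'}(θ=0.9224,φ=3.4868) and Σ D·Y over m':
  (-0.5479-0.1543i)·(-0.2591+0.0932i)  (+0.6720-0.1971i)·(+0.2951+0.0000i)  (-0.2859+0.3223i)·(+0.2591+0.0932i)
Y_1^-1(R⁻¹ n̂) = +0.250512-0.012362i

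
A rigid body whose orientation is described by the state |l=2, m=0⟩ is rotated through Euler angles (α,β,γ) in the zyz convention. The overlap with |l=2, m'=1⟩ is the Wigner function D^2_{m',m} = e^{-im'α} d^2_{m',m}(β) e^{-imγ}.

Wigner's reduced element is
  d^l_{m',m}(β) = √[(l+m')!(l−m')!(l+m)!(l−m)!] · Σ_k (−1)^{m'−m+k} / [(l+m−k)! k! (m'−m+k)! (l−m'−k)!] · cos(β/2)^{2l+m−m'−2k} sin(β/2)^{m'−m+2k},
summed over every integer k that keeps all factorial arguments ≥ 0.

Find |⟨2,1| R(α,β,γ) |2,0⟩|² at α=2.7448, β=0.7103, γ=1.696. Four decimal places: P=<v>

D^2_{1,0}(2.7448,0.7103,1.696) = e^{-i·1·2.7448}·d^2_{1,0}(0.7103)·e^{-i·0·1.696}. Compute d first:
With c≡cos(β/2)=0.937594 and s≡sin(β/2)=0.347731, N=[6·1·2·2]^{1/2}=4.898979
k∈{0,1} keeps every argument non-negative
  k=0: (−1)^1·4.8990/(2)·0.9376^3·0.3477^1 = -0.702043
  k=1: (−1)^2·4.8990/(2)·0.9376^1·0.3477^3 = +0.096565
d^2_{1,0}(0.7103) = -0.702043 +0.096565 = -0.605478
|D^2_{1,0}|² = |d^2_{1,0}(β)|² = (-0.605478)² = 0.366604 (the z-rotation phases have unit modulus)

P=0.3666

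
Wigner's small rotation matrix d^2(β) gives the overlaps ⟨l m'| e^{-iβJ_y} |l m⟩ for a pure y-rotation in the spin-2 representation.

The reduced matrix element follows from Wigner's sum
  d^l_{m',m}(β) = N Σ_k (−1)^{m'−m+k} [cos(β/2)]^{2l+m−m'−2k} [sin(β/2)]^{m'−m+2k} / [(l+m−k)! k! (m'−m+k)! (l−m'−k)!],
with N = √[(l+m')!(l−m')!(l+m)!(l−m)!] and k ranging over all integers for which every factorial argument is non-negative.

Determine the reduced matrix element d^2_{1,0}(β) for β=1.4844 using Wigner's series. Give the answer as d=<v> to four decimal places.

d=-0.1053

d^2_{1,0}(β=1.4844) via Wigner's sum:
With c≡cos(β/2)=0.736983 and s≡sin(β/2)=0.675911, N=[6·1·2·2]^{1/2}=4.898979
k∈{0,1} keeps every argument non-negative
  k=0: (−1)^1·4.8990/(2)·0.7370^3·0.6759^1 = -0.662732
  k=1: (−1)^2·4.8990/(2)·0.7370^1·0.6759^3 = +0.557445
d^2_{1,0}(1.4844) = -0.662732 +0.557445 = -0.105288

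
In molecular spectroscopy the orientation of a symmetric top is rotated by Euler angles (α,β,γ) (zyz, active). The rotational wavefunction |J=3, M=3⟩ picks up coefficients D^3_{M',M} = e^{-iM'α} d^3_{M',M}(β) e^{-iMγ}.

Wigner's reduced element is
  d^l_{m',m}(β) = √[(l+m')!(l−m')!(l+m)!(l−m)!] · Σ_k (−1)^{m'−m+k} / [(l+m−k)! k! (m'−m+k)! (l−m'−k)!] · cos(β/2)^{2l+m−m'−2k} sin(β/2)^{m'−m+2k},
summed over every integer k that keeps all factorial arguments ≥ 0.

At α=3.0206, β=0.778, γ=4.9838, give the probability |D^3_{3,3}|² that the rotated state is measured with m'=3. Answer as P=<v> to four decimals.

P=0.3938

D^3_{3,3}(3.0206,0.778,4.9838) = e^{-i·3·3.0206}·d^3_{3,3}(0.778)·e^{-i·3·4.9838}. Compute d first:
With c≡cos(β/2)=0.925289 and s≡sin(β/2)=0.379263, N=[720·1·720·1]^{1/2}=720.000000
The bounds max(0,m−m')=0 and min(l+m,l−m')=0 give 1 term
  k=0: (−1)^0·720.0000/(720)·0.9253^6·0.3793^0 = +0.627572
d^3_{3,3}(0.778) = +0.627572
|D^3_{3,3}|² = |d^3_{3,3}(β)|² = (+0.627572)² = 0.393847 (the z-rotation phases have unit modulus)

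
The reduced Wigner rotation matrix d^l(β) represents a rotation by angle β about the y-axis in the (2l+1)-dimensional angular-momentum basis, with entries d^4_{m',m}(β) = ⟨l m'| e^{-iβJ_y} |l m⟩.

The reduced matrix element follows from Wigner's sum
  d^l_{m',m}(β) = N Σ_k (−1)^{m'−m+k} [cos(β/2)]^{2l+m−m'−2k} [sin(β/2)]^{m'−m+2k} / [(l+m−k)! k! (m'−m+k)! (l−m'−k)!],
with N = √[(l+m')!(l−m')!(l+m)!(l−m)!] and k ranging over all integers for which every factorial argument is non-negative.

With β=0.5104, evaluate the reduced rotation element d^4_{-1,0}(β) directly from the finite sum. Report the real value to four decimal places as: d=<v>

d=0.5551

d^4_{-1,0}(β=0.5104) via Wigner's sum:
With c≡cos(β/2)=0.967613 and s≡sin(β/2)=0.252439, N=[6·120·24·24]^{1/2}=643.987578
k∈{1,2,3,4} keeps every argument non-negative
  k=1: (−1)^0·643.9876/(144)·0.9676^7·0.2524^1 = +0.896567
  k=2: (−1)^1·643.9876/(24)·0.9676^5·0.2524^3 = -0.366137
  k=3: (−1)^2·643.9876/(24)·0.9676^3·0.2524^5 = +0.024920
  k=4: (−1)^3·643.9876/(144)·0.9676^1·0.2524^7 = -0.000283
d^4_{-1,0}(0.5104) = +0.896567 -0.366137 +0.024920 -0.000283 = +0.555068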